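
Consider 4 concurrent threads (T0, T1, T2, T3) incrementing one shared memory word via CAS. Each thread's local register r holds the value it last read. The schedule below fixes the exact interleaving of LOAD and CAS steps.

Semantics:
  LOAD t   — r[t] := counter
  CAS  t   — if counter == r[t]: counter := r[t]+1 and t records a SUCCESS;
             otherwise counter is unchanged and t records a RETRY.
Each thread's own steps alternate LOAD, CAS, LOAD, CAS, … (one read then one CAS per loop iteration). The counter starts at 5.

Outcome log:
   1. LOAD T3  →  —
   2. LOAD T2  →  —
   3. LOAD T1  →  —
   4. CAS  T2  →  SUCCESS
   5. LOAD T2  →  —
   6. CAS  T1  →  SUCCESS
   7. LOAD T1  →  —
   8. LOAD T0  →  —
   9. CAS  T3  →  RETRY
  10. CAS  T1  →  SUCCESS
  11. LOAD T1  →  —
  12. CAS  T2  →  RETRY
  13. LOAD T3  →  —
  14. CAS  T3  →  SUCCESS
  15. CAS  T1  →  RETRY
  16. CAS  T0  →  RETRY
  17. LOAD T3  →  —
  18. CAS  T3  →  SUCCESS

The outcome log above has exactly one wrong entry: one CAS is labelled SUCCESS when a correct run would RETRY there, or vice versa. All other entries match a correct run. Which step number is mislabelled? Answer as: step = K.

Reference trace:
   1) LOAD T3:  M=5  r_T3=5
   2) LOAD T2:  M=5  r_T2=5
   3) LOAD T1:  M=5  r_T1=5
   4) CAS  T2:  M=6  r_T2=5 ✓
   5) LOAD T2:  M=6  r_T2=6
   6) CAS  T1:  M=6  r_T1=5 ✗
   7) LOAD T1:  M=6  r_T1=6
   8) LOAD T0:  M=6  r_T0=6
   9) CAS  T3:  M=6  r_T3=5 ✗
  10) CAS  T1:  M=7  r_T1=6 ✓
  11) LOAD T1:  M=7  r_T1=7
  12) CAS  T2:  M=7  r_T2=6 ✗
  13) LOAD T3:  M=7  r_T3=7
  14) CAS  T3:  M=8  r_T3=7 ✓
  15) CAS  T1:  M=8  r_T1=7 ✗
  16) CAS  T0:  M=8  r_T0=6 ✗
  17) LOAD T3:  M=8  r_T3=8
  18) CAS  T3:  M=9  r_T3=8 ✓
Flip is step 6.

step = 6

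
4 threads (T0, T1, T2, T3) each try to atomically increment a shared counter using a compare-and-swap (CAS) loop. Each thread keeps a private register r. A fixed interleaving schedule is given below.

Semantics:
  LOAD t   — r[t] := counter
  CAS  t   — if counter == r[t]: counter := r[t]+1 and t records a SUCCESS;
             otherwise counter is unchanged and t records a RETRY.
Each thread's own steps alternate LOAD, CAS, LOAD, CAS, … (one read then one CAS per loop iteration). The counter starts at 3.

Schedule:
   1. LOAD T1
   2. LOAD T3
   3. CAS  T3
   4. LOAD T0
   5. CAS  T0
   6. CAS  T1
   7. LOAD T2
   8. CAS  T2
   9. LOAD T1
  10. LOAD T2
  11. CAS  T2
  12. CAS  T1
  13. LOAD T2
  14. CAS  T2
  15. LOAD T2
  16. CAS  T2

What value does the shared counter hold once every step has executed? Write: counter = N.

1. LOAD T1 → mem=3 r[T1]=3 [LOAD]
2. LOAD T3 → mem=3 r[T3]=3 [LOAD]
3. CAS T3 → mem=4 r[T3]=3 [OK]
4. LOAD T0 → mem=4 r[T0]=4 [LOAD]
5. CAS T0 → mem=5 r[T0]=4 [OK]
6. CAS T1 → mem=5 r[T1]=3 [RETRY]
7. LOAD T2 → mem=5 r[T2]=5 [LOAD]
8. CAS T2 → mem=6 r[T2]=5 [OK]
9. LOAD T1 → mem=6 r[T1]=6 [LOAD]
10. LOAD T2 → mem=6 r[T2]=6 [LOAD]
11. CAS T2 → mem=7 r[T2]=6 [OK]
12. CAS T1 → mem=7 r[T1]=6 [RETRY]
13. LOAD T2 → mem=7 r[T2]=7 [LOAD]
14. CAS T2 → mem=8 r[T2]=7 [OK]
15. LOAD T2 → mem=8 r[T2]=8 [LOAD]
16. CAS T2 → mem=9 r[T2]=8 [OK]

counter = 9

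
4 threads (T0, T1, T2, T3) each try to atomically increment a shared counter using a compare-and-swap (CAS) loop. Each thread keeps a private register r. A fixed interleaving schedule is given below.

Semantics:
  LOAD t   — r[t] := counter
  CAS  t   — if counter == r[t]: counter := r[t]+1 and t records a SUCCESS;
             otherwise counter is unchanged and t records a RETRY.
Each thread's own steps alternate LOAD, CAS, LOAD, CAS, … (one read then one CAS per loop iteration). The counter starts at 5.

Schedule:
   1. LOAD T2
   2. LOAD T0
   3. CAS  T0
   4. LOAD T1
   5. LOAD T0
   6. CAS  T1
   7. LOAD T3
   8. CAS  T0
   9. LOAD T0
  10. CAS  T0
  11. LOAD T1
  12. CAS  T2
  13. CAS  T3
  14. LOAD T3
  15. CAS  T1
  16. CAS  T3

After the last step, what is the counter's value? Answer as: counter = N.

counter = 9

T2 LOAD — after: cnt=5, r=5 — load
T0 LOAD — after: cnt=5, r=5 — load
T0 CAS — after: cnt=6, r=5 — ok
T1 LOAD — after: cnt=6, r=6 — load
T0 LOAD — after: cnt=6, r=6 — load
T1 CAS — after: cnt=7, r=6 — ok
T3 LOAD — after: cnt=7, r=7 — load
T0 CAS — after: cnt=7, r=6 — retry
T0 LOAD — after: cnt=7, r=7 — load
T0 CAS — after: cnt=8, r=7 — ok
T1 LOAD — after: cnt=8, r=8 — load
T2 CAS — after: cnt=8, r=5 — retry
T3 CAS — after: cnt=8, r=7 — retry
T3 LOAD — after: cnt=8, r=8 — load
T1 CAS — after: cnt=9, r=8 — ok
T3 CAS — after: cnt=9, r=8 — retry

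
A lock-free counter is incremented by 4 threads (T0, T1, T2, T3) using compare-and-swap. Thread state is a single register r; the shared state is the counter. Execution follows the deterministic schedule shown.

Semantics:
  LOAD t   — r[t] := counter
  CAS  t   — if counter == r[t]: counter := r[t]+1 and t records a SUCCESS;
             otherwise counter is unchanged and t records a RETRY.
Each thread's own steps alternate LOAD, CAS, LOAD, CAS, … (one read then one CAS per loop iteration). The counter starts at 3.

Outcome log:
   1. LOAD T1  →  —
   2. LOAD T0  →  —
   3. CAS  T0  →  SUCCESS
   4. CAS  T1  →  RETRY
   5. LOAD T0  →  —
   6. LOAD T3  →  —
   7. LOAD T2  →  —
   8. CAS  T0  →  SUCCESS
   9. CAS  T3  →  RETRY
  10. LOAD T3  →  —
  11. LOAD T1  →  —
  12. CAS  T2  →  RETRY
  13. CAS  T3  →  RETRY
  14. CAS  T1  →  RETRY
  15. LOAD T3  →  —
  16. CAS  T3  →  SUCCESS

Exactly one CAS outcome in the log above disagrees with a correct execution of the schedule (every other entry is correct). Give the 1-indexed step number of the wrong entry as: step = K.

step = 13

Re-executing:
1. LOAD T1 → mem=3 r[T1]=3 [LOAD]
2. LOAD T0 → mem=3 r[T0]=3 [LOAD]
3. CAS T0 → mem=4 r[T0]=3 [OK]
4. CAS T1 → mem=4 r[T1]=3 [RETRY]
5. LOAD T0 → mem=4 r[T0]=4 [LOAD]
6. LOAD T3 → mem=4 r[T3]=4 [LOAD]
7. LOAD T2 → mem=4 r[T2]=4 [LOAD]
8. CAS T0 → mem=5 r[T0]=4 [OK]
9. CAS T3 → mem=5 r[T3]=4 [RETRY]
10. LOAD T3 → mem=5 r[T3]=5 [LOAD]
11. LOAD T1 → mem=5 r[T1]=5 [LOAD]
12. CAS T2 → mem=5 r[T2]=4 [RETRY]
13. CAS T3 → mem=6 r[T3]=5 [OK]
14. CAS T1 → mem=6 r[T1]=5 [RETRY]
15. LOAD T3 → mem=6 r[T3]=6 [LOAD]
16. CAS T3 → mem=7 r[T3]=6 [OK]
Flip is step 13.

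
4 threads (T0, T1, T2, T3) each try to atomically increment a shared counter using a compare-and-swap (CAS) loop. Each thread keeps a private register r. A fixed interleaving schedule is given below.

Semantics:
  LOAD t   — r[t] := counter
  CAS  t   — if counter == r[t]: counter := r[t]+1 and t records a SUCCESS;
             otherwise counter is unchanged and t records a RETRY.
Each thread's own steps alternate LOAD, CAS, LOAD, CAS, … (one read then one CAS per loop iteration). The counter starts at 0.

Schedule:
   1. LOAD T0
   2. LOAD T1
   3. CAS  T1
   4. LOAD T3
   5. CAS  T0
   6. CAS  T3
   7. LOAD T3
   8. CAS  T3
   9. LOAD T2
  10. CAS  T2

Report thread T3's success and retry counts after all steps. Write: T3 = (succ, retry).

   1) LOAD T0:  M=0  r_T0=0
   2) LOAD T1:  M=0  r_T1=0
   3) CAS  T1:  M=1  r_T1=0 ✓
   4) LOAD T3:  M=1  r_T3=1
   5) CAS  T0:  M=1  r_T0=0 ✗
   6) CAS  T3:  M=2  r_T3=1 ✓
   7) LOAD T3:  M=2  r_T3=2
   8) CAS  T3:  M=3  r_T3=2 ✓
   9) LOAD T2:  M=3  r_T2=3
  10) CAS  T2:  M=4  r_T2=3 ✓

T3 = (2, 0)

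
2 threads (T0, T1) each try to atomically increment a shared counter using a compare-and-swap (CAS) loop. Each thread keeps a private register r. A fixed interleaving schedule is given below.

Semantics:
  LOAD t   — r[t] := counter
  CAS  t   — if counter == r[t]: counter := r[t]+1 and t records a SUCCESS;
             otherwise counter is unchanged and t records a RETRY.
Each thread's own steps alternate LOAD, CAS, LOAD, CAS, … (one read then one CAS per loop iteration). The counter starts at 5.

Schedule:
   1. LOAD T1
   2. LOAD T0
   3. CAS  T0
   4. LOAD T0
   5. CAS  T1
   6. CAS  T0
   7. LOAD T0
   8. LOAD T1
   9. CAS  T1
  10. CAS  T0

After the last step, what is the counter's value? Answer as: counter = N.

step 1: T1 LOAD ⇒ load; ctr=5 reg=5
step 2: T0 LOAD ⇒ load; ctr=5 reg=5
step 3: T0 CAS ⇒ ok; ctr=6 reg=5
step 4: T0 LOAD ⇒ load; ctr=6 reg=6
step 5: T1 CAS ⇒ retry; ctr=6 reg=5
step 6: T0 CAS ⇒ ok; ctr=7 reg=6
step 7: T0 LOAD ⇒ load; ctr=7 reg=7
step 8: T1 LOAD ⇒ load; ctr=7 reg=7
step 9: T1 CAS ⇒ ok; ctr=8 reg=7
step 10: T0 CAS ⇒ retry; ctr=8 reg=7

counter = 8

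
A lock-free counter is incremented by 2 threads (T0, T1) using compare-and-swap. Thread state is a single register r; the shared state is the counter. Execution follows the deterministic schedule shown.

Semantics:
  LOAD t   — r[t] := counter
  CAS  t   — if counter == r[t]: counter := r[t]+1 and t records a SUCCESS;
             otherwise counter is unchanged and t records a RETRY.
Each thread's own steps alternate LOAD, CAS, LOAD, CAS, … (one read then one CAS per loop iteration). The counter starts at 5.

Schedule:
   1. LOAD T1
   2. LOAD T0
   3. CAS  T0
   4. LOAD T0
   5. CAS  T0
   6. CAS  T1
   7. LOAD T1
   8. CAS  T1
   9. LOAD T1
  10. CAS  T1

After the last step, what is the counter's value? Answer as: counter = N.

counter = 9

   1) LOAD T1:  M=5  r_T1=5
   2) LOAD T0:  M=5  r_T0=5
   3) CAS  T0:  M=6  r_T0=5 ✓
   4) LOAD T0:  M=6  r_T0=6
   5) CAS  T0:  M=7  r_T0=6 ✓
   6) CAS  T1:  M=7  r_T1=5 ✗
   7) LOAD T1:  M=7  r_T1=7
   8) CAS  T1:  M=8  r_T1=7 ✓
   9) LOAD T1:  M=8  r_T1=8
  10) CAS  T1:  M=9  r_T1=8 ✓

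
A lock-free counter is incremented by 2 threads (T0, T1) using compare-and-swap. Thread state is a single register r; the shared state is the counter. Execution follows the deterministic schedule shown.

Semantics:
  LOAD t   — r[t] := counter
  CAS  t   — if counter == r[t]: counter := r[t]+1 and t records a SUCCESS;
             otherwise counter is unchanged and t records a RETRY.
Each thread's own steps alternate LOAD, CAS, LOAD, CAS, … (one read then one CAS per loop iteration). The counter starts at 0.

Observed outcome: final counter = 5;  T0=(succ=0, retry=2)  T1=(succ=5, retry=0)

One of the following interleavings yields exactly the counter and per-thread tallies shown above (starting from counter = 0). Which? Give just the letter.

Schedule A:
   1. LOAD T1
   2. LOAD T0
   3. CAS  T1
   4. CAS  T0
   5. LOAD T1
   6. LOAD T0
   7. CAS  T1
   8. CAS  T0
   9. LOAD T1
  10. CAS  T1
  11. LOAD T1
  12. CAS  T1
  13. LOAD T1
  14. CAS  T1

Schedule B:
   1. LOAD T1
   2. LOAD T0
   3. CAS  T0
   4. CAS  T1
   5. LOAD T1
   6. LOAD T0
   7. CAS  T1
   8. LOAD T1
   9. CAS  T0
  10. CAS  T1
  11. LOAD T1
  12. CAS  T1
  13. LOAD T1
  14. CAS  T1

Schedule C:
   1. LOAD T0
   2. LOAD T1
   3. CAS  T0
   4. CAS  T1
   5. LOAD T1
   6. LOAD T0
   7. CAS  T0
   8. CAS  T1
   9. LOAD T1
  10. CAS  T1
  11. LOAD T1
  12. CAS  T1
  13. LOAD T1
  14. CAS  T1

A

Simulating candidate A:
   1) LOAD T1:  M=0  r_T1=0
   2) LOAD T0:  M=0  r_T0=0
   3) CAS  T1:  M=1  r_T1=0 ✓
   4) CAS  T0:  M=1  r_T0=0 ✗
   5) LOAD T1:  M=1  r_T1=1
   6) LOAD T0:  M=1  r_T0=1
   7) CAS  T1:  M=2  r_T1=1 ✓
   8) CAS  T0:  M=2  r_T0=1 ✗
   9) LOAD T1:  M=2  r_T1=2
  10) CAS  T1:  M=3  r_T1=2 ✓
  11) LOAD T1:  M=3  r_T1=3
  12) CAS  T1:  M=4  r_T1=3 ✓
  13) LOAD T1:  M=4  r_T1=4
  14) CAS  T1:  M=5  r_T1=4 ✓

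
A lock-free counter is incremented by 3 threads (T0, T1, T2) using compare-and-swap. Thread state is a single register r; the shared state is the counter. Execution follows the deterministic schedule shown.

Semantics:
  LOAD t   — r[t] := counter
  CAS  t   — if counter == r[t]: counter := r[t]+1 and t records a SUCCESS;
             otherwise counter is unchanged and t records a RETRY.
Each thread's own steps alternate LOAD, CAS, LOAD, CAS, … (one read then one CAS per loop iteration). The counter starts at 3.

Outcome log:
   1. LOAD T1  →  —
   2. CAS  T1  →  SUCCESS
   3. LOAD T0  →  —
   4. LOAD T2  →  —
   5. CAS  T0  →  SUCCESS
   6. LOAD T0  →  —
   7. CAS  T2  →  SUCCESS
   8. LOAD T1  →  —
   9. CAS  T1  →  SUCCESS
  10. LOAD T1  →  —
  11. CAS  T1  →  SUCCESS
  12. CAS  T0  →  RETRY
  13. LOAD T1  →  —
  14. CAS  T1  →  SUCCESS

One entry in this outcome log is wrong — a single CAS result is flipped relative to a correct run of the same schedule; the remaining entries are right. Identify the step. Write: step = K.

Reference trace:
step 1: T1 LOAD ⇒ load; ctr=3 reg=3
step 2: T1 CAS ⇒ ok; ctr=4 reg=3
step 3: T0 LOAD ⇒ load; ctr=4 reg=4
step 4: T2 LOAD ⇒ load; ctr=4 reg=4
step 5: T0 CAS ⇒ ok; ctr=5 reg=4
step 6: T0 LOAD ⇒ load; ctr=5 reg=5
step 7: T2 CAS ⇒ retry; ctr=5 reg=4
step 8: T1 LOAD ⇒ load; ctr=5 reg=5
step 9: T1 CAS ⇒ ok; ctr=6 reg=5
step 10: T1 LOAD ⇒ load; ctr=6 reg=6
step 11: T1 CAS ⇒ ok; ctr=7 reg=6
step 12: T0 CAS ⇒ retry; ctr=7 reg=5
step 13: T1 LOAD ⇒ load; ctr=7 reg=7
step 14: T1 CAS ⇒ ok; ctr=8 reg=7
Mismatch at 7.

step = 7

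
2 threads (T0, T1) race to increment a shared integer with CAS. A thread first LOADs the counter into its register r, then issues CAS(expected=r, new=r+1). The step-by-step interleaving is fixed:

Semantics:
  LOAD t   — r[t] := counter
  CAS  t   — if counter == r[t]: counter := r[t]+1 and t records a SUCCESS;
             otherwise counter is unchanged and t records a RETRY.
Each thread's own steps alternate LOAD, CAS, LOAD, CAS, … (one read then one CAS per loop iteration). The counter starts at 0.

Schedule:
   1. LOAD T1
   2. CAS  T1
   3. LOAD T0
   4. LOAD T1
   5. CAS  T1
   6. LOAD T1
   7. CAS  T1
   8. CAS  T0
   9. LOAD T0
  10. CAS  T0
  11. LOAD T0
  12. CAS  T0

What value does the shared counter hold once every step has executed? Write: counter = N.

counter = 5

1. LOAD T1 → mem=0 r[T1]=0 [LOAD]
2. CAS T1 → mem=1 r[T1]=0 [OK]
3. LOAD T0 → mem=1 r[T0]=1 [LOAD]
4. LOAD T1 → mem=1 r[T1]=1 [LOAD]
5. CAS T1 → mem=2 r[T1]=1 [OK]
6. LOAD T1 → mem=2 r[T1]=2 [LOAD]
7. CAS T1 → mem=3 r[T1]=2 [OK]
8. CAS T0 → mem=3 r[T0]=1 [RETRY]
9. LOAD T0 → mem=3 r[T0]=3 [LOAD]
10. CAS T0 → mem=4 r[T0]=3 [OK]
11. LOAD T0 → mem=4 r[T0]=4 [LOAD]
12. CAS T0 → mem=5 r[T0]=4 [OK]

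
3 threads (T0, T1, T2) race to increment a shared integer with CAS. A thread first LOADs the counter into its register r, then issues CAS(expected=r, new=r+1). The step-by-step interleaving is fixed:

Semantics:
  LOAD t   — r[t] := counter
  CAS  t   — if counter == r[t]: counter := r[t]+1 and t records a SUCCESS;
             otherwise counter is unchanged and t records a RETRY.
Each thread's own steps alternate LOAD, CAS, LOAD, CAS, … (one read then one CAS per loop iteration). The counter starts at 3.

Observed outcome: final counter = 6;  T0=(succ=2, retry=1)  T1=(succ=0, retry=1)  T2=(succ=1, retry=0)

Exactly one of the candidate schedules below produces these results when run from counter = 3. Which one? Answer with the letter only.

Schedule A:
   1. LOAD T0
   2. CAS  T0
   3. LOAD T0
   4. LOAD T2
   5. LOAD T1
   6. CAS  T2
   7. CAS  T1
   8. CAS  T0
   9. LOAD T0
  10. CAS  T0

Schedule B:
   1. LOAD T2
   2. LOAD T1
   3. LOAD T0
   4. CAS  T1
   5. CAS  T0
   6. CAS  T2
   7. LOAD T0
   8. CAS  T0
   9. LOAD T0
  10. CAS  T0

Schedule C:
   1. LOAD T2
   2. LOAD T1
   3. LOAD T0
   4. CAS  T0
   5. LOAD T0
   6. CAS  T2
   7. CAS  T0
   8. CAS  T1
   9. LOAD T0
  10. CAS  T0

A

Simulating candidate A:
#1 T0 reads 3
#2 T0 CAS(3→4) writes; counter now 4
#3 T0 reads 4
#4 T2 reads 4
#5 T1 reads 4
#6 T2 CAS(4→5) writes; counter now 5
#7 T1 CAS(4→5) fails; counter now 5
#8 T0 CAS(4→5) fails; counter now 5
#9 T0 reads 5
#10 T0 CAS(5→6) writes; counter now 6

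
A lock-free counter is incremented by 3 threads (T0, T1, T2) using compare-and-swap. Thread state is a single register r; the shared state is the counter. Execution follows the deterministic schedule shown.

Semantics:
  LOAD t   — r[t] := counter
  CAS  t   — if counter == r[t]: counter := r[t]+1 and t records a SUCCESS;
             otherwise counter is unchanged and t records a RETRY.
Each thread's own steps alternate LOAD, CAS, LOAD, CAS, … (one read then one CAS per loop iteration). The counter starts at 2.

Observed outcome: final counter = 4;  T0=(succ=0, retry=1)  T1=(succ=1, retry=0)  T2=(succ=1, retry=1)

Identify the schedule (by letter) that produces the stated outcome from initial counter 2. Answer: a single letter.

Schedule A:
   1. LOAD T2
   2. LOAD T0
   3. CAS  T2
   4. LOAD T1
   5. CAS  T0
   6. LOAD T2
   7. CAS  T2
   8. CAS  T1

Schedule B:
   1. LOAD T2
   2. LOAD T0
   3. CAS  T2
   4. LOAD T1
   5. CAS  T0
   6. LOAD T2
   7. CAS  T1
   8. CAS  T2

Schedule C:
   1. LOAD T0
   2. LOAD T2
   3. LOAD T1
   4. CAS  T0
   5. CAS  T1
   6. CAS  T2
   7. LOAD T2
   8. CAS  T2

B

Simulating candidate B:
   1) LOAD T2:  M=2  r_T2=2
   2) LOAD T0:  M=2  r_T0=2
   3) CAS  T2:  M=3  r_T2=2 ✓
   4) LOAD T1:  M=3  r_T1=3
   5) CAS  T0:  M=3  r_T0=2 ✗
   6) LOAD T2:  M=3  r_T2=3
   7) CAS  T1:  M=4  r_T1=3 ✓
   8) CAS  T2:  M=4  r_T2=3 ✗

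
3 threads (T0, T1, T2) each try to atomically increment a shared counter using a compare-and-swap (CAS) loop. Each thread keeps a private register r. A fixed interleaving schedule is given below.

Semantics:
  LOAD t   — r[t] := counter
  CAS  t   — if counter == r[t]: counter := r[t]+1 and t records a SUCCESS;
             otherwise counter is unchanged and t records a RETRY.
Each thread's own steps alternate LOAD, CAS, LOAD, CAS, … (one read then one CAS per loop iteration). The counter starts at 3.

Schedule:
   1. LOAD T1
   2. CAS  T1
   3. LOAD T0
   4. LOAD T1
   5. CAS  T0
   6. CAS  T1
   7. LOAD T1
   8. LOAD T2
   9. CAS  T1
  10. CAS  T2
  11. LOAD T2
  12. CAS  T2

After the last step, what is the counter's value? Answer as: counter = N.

counter = 7

[1] T1.load  rd  (counter 3, T1.r 3)
[2] T1.cas  hit  (counter 4, T1.r 3)
[3] T0.load  rd  (counter 4, T0.r 4)
[4] T1.load  rd  (counter 4, T1.r 4)
[5] T0.cas  hit  (counter 5, T0.r 4)
[6] T1.cas  miss  (counter 5, T1.r 4)
[7] T1.load  rd  (counter 5, T1.r 5)
[8] T2.load  rd  (counter 5, T2.r 5)
[9] T1.cas  hit  (counter 6, T1.r 5)
[10] T2.cas  miss  (counter 6, T2.r 5)
[11] T2.load  rd  (counter 6, T2.r 6)
[12] T2.cas  hit  (counter 7, T2.r 6)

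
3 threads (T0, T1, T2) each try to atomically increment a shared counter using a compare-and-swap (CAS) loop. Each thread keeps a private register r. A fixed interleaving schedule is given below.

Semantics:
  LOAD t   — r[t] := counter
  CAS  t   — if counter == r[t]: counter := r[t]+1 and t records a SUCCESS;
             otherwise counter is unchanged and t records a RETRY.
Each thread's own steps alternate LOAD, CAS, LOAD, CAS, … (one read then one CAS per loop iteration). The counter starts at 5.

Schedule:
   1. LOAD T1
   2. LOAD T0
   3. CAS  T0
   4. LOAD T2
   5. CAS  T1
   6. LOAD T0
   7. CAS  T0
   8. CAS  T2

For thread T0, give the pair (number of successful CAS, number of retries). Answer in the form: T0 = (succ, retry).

#1 T1 reads 5
#2 T0 reads 5
#3 T0 CAS(5→6) writes; counter now 6
#4 T2 reads 6
#5 T1 CAS(5→6) fails; counter now 6
#6 T0 reads 6
#7 T0 CAS(6→7) writes; counter now 7
#8 T2 CAS(6→7) fails; counter now 7

T0 = (2, 0)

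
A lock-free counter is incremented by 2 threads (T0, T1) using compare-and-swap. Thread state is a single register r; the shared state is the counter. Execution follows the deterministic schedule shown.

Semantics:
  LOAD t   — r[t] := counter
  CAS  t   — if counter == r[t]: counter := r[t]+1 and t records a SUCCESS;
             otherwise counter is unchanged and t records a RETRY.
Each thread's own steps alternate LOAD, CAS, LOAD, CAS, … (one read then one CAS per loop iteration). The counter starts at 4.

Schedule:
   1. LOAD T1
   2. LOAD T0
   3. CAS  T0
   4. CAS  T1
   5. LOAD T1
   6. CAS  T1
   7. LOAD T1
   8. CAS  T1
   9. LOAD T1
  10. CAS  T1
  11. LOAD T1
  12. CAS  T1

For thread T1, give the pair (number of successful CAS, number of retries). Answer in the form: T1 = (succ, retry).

T1 = (4, 1)

1. LOAD T1 → mem=4 r[T1]=4 [LOAD]
2. LOAD T0 → mem=4 r[T0]=4 [LOAD]
3. CAS T0 → mem=5 r[T0]=4 [OK]
4. CAS T1 → mem=5 r[T1]=4 [RETRY]
5. LOAD T1 → mem=5 r[T1]=5 [LOAD]
6. CAS T1 → mem=6 r[T1]=5 [OK]
7. LOAD T1 → mem=6 r[T1]=6 [LOAD]
8. CAS T1 → mem=7 r[T1]=6 [OK]
9. LOAD T1 → mem=7 r[T1]=7 [LOAD]
10. CAS T1 → mem=8 r[T1]=7 [OK]
11. LOAD T1 → mem=8 r[T1]=8 [LOAD]
12. CAS T1 → mem=9 r[T1]=8 [OK]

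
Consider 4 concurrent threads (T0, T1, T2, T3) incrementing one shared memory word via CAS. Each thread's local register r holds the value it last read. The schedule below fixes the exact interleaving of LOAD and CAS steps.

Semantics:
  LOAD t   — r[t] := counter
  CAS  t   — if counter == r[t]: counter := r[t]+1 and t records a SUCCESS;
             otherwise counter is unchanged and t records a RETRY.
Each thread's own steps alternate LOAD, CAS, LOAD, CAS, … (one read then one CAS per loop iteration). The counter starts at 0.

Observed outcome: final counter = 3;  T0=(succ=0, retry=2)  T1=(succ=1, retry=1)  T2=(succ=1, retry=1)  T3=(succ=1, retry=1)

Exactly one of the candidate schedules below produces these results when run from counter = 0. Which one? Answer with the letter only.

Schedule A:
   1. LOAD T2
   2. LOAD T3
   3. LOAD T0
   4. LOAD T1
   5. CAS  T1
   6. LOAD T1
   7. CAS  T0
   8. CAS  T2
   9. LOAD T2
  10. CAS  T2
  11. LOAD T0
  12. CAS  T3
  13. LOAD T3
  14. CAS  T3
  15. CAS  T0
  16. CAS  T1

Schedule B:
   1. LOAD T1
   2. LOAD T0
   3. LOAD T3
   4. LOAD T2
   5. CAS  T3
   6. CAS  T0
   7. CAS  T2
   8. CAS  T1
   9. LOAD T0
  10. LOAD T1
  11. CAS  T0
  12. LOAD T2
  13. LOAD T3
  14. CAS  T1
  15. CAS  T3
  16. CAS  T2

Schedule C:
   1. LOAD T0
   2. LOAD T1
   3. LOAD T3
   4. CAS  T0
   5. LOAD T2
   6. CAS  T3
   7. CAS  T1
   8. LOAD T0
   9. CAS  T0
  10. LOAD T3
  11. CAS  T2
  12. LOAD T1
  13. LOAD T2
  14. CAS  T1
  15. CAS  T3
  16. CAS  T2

A

Run A:
[1] T2.load  rd  (counter 0, T2.r 0)
[2] T3.load  rd  (counter 0, T3.r 0)
[3] T0.load  rd  (counter 0, T0.r 0)
[4] T1.load  rd  (counter 0, T1.r 0)
[5] T1.cas  hit  (counter 1, T1.r 0)
[6] T1.load  rd  (counter 1, T1.r 1)
[7] T0.cas  miss  (counter 1, T0.r 0)
[8] T2.cas  miss  (counter 1, T2.r 0)
[9] T2.load  rd  (counter 1, T2.r 1)
[10] T2.cas  hit  (counter 2, T2.r 1)
[11] T0.load  rd  (counter 2, T0.r 2)
[12] T3.cas  miss  (counter 2, T3.r 0)
[13] T3.load  rd  (counter 2, T3.r 2)
[14] T3.cas  hit  (counter 3, T3.r 2)
[15] T0.cas  miss  (counter 3, T0.r 2)
[16] T1.cas  miss  (counter 3, T1.r 1)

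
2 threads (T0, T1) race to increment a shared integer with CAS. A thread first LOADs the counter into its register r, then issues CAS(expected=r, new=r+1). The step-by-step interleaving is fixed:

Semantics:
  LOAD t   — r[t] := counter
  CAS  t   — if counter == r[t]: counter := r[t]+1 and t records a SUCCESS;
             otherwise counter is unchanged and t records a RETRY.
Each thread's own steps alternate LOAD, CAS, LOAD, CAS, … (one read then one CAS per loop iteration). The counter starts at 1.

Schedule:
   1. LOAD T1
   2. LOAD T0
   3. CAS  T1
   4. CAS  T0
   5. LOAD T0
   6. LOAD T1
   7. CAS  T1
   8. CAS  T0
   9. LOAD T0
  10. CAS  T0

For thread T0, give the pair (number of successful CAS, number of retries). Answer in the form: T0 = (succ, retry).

T0 = (1, 2)

1. LOAD T1 → mem=1 r[T1]=1 [LOAD]
2. LOAD T0 → mem=1 r[T0]=1 [LOAD]
3. CAS T1 → mem=2 r[T1]=1 [OK]
4. CAS T0 → mem=2 r[T0]=1 [RETRY]
5. LOAD T0 → mem=2 r[T0]=2 [LOAD]
6. LOAD T1 → mem=2 r[T1]=2 [LOAD]
7. CAS T1 → mem=3 r[T1]=2 [OK]
8. CAS T0 → mem=3 r[T0]=2 [RETRY]
9. LOAD T0 → mem=3 r[T0]=3 [LOAD]
10. CAS T0 → mem=4 r[T0]=3 [OK]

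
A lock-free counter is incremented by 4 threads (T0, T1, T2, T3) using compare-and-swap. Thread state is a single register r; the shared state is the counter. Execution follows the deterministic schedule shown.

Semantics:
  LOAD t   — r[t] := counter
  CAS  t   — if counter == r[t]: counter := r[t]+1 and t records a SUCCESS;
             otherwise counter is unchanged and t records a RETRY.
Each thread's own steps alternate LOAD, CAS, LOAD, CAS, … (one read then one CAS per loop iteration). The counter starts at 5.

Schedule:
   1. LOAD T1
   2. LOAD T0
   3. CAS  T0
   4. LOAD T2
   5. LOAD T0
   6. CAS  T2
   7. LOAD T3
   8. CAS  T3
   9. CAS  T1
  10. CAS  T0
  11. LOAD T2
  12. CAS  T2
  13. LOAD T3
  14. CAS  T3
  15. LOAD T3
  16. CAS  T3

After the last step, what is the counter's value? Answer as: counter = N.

#1 T1 reads 5
#2 T0 reads 5
#3 T0 CAS(5→6) writes; counter now 6
#4 T2 reads 6
#5 T0 reads 6
#6 T2 CAS(6→7) writes; counter now 7
#7 T3 reads 7
#8 T3 CAS(7→8) writes; counter now 8
#9 T1 CAS(5→6) fails; counter now 8
#10 T0 CAS(6→7) fails; counter now 8
#11 T2 reads 8
#12 T2 CAS(8→9) writes; counter now 9
#13 T3 reads 9
#14 T3 CAS(9→10) writes; counter now 10
#15 T3 reads 10
#16 T3 CAS(10→11) writes; counter now 11

counter = 11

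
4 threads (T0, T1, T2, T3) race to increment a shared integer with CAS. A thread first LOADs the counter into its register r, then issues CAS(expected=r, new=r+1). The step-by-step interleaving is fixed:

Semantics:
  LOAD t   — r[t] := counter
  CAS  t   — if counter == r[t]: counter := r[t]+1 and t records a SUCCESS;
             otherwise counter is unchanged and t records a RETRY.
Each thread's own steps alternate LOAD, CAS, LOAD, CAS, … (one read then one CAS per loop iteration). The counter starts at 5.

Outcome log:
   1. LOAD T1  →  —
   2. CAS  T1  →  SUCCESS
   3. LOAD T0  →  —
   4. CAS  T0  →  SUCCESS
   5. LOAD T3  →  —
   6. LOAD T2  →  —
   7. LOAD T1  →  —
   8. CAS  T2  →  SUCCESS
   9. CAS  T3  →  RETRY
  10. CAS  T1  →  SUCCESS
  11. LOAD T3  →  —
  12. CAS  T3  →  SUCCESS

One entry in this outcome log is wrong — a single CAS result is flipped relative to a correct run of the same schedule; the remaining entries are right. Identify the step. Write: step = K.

Reference trace:
[1] T1.load  rd  (counter 5, T1.r 5)
[2] T1.cas  hit  (counter 6, T1.r 5)
[3] T0.load  rd  (counter 6, T0.r 6)
[4] T0.cas  hit  (counter 7, T0.r 6)
[5] T3.load  rd  (counter 7, T3.r 7)
[6] T2.load  rd  (counter 7, T2.r 7)
[7] T1.load  rd  (counter 7, T1.r 7)
[8] T2.cas  hit  (counter 8, T2.r 7)
[9] T3.cas  miss  (counter 8, T3.r 7)
[10] T1.cas  miss  (counter 8, T1.r 7)
[11] T3.load  rd  (counter 8, T3.r 8)
[12] T3.cas  hit  (counter 9, T3.r 8)
Log disagrees first at step 10.

step = 10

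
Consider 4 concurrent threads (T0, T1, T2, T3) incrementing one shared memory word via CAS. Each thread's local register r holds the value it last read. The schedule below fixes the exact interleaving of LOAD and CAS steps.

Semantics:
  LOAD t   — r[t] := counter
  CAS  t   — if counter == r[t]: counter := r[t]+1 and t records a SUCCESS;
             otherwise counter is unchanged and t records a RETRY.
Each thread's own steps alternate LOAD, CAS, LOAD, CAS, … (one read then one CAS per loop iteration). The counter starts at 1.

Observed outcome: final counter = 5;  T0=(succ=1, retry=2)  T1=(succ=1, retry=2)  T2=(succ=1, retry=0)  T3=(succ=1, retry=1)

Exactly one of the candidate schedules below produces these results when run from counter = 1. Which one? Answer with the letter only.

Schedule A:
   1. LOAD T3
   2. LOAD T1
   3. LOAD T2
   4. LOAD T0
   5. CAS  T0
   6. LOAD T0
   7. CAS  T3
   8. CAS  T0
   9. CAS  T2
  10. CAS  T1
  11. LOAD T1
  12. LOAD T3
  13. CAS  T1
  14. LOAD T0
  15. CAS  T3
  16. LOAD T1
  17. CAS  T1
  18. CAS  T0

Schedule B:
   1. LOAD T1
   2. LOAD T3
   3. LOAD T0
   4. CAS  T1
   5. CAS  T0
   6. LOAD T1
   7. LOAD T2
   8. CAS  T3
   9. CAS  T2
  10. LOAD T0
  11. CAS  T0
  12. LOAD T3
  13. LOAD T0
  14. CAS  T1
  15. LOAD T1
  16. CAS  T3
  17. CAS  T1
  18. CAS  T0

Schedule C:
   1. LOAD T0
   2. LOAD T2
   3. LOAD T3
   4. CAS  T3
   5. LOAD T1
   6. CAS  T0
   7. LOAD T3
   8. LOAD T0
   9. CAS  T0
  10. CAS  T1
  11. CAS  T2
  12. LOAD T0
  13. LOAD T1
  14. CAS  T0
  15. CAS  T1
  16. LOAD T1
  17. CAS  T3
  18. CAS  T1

B

Run B:
1. LOAD T1 → mem=1 r[T1]=1 [LOAD]
2. LOAD T3 → mem=1 r[T3]=1 [LOAD]
3. LOAD T0 → mem=1 r[T0]=1 [LOAD]
4. CAS T1 → mem=2 r[T1]=1 [OK]
5. CAS T0 → mem=2 r[T0]=1 [RETRY]
6. LOAD T1 → mem=2 r[T1]=2 [LOAD]
7. LOAD T2 → mem=2 r[T2]=2 [LOAD]
8. CAS T3 → mem=2 r[T3]=1 [RETRY]
9. CAS T2 → mem=3 r[T2]=2 [OK]
10. LOAD T0 → mem=3 r[T0]=3 [LOAD]
11. CAS T0 → mem=4 r[T0]=3 [OK]
12. LOAD T3 → mem=4 r[T3]=4 [LOAD]
13. LOAD T0 → mem=4 r[T0]=4 [LOAD]
14. CAS T1 → mem=4 r[T1]=2 [RETRY]
15. LOAD T1 → mem=4 r[T1]=4 [LOAD]
16. CAS T3 → mem=5 r[T3]=4 [OK]
17. CAS T1 → mem=5 r[T1]=4 [RETRY]
18. CAS T0 → mem=5 r[T0]=4 [RETRY]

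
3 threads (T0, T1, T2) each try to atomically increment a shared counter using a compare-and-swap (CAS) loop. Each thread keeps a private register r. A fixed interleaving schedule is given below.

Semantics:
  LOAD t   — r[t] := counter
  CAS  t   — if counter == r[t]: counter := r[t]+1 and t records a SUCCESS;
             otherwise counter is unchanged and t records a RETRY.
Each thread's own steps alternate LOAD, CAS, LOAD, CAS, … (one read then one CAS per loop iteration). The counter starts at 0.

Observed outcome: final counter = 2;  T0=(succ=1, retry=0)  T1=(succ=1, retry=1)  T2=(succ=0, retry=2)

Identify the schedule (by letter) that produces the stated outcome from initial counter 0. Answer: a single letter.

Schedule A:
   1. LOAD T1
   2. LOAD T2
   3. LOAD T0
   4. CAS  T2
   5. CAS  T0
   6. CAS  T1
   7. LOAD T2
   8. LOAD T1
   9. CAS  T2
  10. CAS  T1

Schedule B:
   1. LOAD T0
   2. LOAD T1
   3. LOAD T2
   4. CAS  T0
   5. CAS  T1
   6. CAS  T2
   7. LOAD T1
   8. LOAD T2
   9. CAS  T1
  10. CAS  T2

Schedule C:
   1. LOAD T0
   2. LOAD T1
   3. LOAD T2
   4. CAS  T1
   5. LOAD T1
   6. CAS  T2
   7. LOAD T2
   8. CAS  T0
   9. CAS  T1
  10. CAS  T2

B

Tracing schedule B:
1. LOAD T0 → mem=0 r[T0]=0 [LOAD]
2. LOAD T1 → mem=0 r[T1]=0 [LOAD]
3. LOAD T2 → mem=0 r[T2]=0 [LOAD]
4. CAS T0 → mem=1 r[T0]=0 [OK]
5. CAS T1 → mem=1 r[T1]=0 [RETRY]
6. CAS T2 → mem=1 r[T2]=0 [RETRY]
7. LOAD T1 → mem=1 r[T1]=1 [LOAD]
8. LOAD T2 → mem=1 r[T2]=1 [LOAD]
9. CAS T1 → mem=2 r[T1]=1 [OK]
10. CAS T2 → mem=2 r[T2]=1 [RETRY]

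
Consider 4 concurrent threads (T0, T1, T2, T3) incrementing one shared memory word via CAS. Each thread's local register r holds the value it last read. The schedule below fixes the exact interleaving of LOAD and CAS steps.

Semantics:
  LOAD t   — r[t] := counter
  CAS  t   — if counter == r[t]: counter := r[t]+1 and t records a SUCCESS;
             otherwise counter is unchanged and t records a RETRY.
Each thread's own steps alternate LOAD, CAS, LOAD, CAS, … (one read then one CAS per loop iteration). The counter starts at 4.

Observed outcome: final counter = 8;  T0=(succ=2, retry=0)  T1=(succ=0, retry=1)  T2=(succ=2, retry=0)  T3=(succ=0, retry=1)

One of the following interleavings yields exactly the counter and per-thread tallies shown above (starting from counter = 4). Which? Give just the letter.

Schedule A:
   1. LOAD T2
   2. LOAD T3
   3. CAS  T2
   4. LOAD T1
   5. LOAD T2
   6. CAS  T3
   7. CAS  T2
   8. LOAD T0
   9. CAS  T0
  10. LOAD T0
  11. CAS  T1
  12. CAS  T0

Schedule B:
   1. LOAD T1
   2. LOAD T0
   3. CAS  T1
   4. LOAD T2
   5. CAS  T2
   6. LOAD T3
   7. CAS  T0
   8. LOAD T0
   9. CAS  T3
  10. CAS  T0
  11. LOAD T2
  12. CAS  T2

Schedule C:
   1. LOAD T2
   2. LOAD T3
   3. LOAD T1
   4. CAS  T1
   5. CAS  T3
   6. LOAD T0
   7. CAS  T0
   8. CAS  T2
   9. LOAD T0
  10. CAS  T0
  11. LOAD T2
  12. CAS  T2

Simulating candidate A:
step 1: T2 LOAD ⇒ load; ctr=4 reg=4
step 2: T3 LOAD ⇒ load; ctr=4 reg=4
step 3: T2 CAS ⇒ ok; ctr=5 reg=4
step 4: T1 LOAD ⇒ load; ctr=5 reg=5
step 5: T2 LOAD ⇒ load; ctr=5 reg=5
step 6: T3 CAS ⇒ retry; ctr=5 reg=4
step 7: T2 CAS ⇒ ok; ctr=6 reg=5
step 8: T0 LOAD ⇒ load; ctr=6 reg=6
step 9: T0 CAS ⇒ ok; ctr=7 reg=6
step 10: T0 LOAD ⇒ load; ctr=7 reg=7
step 11: T1 CAS ⇒ retry; ctr=7 reg=5
step 12: T0 CAS ⇒ ok; ctr=8 reg=7

A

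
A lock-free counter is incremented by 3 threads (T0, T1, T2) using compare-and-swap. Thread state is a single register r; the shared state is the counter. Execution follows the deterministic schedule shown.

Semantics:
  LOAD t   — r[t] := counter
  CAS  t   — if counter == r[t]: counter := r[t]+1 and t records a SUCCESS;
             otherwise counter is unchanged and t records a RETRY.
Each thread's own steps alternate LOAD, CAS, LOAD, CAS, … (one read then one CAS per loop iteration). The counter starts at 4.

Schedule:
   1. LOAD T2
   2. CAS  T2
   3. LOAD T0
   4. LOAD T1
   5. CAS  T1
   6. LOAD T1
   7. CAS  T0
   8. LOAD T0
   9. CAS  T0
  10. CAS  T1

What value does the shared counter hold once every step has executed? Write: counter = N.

[1] T2.load  rd  (counter 4, T2.r 4)
[2] T2.cas  hit  (counter 5, T2.r 4)
[3] T0.load  rd  (counter 5, T0.r 5)
[4] T1.load  rd  (counter 5, T1.r 5)
[5] T1.cas  hit  (counter 6, T1.r 5)
[6] T1.load  rd  (counter 6, T1.r 6)
[7] T0.cas  miss  (counter 6, T0.r 5)
[8] T0.load  rd  (counter 6, T0.r 6)
[9] T0.cas  hit  (counter 7, T0.r 6)
[10] T1.cas  miss  (counter 7, T1.r 6)

counter = 7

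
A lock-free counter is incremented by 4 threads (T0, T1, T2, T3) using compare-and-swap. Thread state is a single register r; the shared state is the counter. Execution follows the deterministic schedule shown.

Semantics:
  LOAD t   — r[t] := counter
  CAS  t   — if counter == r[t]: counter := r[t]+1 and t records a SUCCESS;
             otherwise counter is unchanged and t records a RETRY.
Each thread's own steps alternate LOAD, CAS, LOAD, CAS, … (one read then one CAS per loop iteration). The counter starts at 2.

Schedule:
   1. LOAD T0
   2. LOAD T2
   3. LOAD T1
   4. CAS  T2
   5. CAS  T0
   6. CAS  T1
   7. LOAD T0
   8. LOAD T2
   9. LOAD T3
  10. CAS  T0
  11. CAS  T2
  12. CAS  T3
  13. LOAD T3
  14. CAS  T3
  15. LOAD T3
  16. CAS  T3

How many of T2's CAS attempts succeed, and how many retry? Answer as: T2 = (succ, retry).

T2 = (1, 1)

   1) LOAD T0:  M=2  r_T0=2
   2) LOAD T2:  M=2  r_T2=2
   3) LOAD T1:  M=2  r_T1=2
   4) CAS  T2:  M=3  r_T2=2 ✓
   5) CAS  T0:  M=3  r_T0=2 ✗
   6) CAS  T1:  M=3  r_T1=2 ✗
   7) LOAD T0:  M=3  r_T0=3
   8) LOAD T2:  M=3  r_T2=3
   9) LOAD T3:  M=3  r_T3=3
  10) CAS  T0:  M=4  r_T0=3 ✓
  11) CAS  T2:  M=4  r_T2=3 ✗
  12) CAS  T3:  M=4  r_T3=3 ✗
  13) LOAD T3:  M=4  r_T3=4
  14) CAS  T3:  M=5  r_T3=4 ✓
  15) LOAD T3:  M=5  r_T3=5
  16) CAS  T3:  M=6  r_T3=5 ✓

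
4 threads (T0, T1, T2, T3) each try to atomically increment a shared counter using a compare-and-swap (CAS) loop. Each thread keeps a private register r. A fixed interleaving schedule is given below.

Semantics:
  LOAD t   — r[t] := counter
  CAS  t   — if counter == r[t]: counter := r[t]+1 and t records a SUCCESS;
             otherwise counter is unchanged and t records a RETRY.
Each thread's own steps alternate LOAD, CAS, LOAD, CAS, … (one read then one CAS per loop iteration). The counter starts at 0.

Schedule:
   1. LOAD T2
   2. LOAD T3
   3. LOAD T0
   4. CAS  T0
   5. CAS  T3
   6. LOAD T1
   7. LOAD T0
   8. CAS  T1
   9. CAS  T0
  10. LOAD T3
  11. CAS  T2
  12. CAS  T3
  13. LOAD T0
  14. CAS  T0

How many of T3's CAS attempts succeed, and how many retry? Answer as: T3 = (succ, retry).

T3 = (1, 1)

1. LOAD T2 → mem=0 r[T2]=0 [LOAD]
2. LOAD T3 → mem=0 r[T3]=0 [LOAD]
3. LOAD T0 → mem=0 r[T0]=0 [LOAD]
4. CAS T0 → mem=1 r[T0]=0 [OK]
5. CAS T3 → mem=1 r[T3]=0 [RETRY]
6. LOAD T1 → mem=1 r[T1]=1 [LOAD]
7. LOAD T0 → mem=1 r[T0]=1 [LOAD]
8. CAS T1 → mem=2 r[T1]=1 [OK]
9. CAS T0 → mem=2 r[T0]=1 [RETRY]
10. LOAD T3 → mem=2 r[T3]=2 [LOAD]
11. CAS T2 → mem=2 r[T2]=0 [RETRY]
12. CAS T3 → mem=3 r[T3]=2 [OK]
13. LOAD T0 → mem=3 r[T0]=3 [LOAD]
14. CAS T0 → mem=4 r[T0]=3 [OK]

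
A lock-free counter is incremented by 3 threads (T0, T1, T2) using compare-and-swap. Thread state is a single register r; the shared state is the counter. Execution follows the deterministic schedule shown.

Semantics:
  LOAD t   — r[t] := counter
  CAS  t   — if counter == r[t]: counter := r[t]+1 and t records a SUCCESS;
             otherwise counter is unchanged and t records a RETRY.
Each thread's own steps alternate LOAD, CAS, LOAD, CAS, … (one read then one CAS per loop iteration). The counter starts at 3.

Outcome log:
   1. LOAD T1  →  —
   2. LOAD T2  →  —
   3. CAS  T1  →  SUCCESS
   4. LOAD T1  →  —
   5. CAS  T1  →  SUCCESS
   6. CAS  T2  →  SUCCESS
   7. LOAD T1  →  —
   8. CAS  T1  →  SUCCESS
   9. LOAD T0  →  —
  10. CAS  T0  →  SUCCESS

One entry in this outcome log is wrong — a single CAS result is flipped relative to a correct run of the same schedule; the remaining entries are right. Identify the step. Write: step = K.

step = 6

Re-executing:
1. LOAD T1 → mem=3 r[T1]=3 [LOAD]
2. LOAD T2 → mem=3 r[T2]=3 [LOAD]
3. CAS T1 → mem=4 r[T1]=3 [OK]
4. LOAD T1 → mem=4 r[T1]=4 [LOAD]
5. CAS T1 → mem=5 r[T1]=4 [OK]
6. CAS T2 → mem=5 r[T2]=3 [RETRY]
7. LOAD T1 → mem=5 r[T1]=5 [LOAD]
8. CAS T1 → mem=6 r[T1]=5 [OK]
9. LOAD T0 → mem=6 r[T0]=6 [LOAD]
10. CAS T0 → mem=7 r[T0]=6 [OK]
Log disagrees first at step 6.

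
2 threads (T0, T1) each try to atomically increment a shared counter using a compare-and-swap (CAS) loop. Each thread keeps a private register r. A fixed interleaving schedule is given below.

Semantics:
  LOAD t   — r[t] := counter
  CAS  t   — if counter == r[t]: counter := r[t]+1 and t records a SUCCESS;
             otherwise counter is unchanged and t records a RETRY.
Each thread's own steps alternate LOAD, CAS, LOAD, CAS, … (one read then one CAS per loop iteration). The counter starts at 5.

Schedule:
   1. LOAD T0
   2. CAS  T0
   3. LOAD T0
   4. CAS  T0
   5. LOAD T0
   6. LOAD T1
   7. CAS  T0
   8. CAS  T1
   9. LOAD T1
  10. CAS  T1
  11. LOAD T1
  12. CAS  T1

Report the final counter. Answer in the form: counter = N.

counter = 10

[1] T0.load  rd  (counter 5, T0.r 5)
[2] T0.cas  hit  (counter 6, T0.r 5)
[3] T0.load  rd  (counter 6, T0.r 6)
[4] T0.cas  hit  (counter 7, T0.r 6)
[5] T0.load  rd  (counter 7, T0.r 7)
[6] T1.load  rd  (counter 7, T1.r 7)
[7] T0.cas  hit  (counter 8, T0.r 7)
[8] T1.cas  miss  (counter 8, T1.r 7)
[9] T1.load  rd  (counter 8, T1.r 8)
[10] T1.cas  hit  (counter 9, T1.r 8)
[11] T1.load  rd  (counter 9, T1.r 9)
[12] T1.cas  hit  (counter 10, T1.r 9)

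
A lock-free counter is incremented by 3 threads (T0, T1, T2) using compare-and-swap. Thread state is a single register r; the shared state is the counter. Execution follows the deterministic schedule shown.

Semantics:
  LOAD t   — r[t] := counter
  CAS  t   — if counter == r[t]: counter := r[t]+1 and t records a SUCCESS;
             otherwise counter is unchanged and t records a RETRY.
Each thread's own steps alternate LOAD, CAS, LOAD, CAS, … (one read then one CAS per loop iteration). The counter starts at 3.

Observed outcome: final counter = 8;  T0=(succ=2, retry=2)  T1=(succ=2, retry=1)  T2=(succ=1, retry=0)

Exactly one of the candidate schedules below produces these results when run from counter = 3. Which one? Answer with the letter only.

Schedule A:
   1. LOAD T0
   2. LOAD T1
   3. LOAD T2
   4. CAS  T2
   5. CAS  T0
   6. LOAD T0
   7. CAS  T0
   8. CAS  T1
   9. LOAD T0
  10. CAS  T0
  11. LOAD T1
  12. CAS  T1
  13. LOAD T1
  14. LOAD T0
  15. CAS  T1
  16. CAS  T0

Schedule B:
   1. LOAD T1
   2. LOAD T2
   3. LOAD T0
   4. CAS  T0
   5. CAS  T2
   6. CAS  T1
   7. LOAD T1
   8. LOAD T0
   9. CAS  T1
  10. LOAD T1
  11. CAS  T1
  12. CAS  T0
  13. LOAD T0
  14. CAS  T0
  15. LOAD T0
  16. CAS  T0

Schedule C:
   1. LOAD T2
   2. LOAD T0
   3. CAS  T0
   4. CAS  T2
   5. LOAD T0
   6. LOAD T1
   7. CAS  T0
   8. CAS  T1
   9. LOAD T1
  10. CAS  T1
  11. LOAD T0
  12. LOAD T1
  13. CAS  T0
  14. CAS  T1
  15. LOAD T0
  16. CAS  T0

Run A:
step 1: T0 LOAD ⇒ load; ctr=3 reg=3
step 2: T1 LOAD ⇒ load; ctr=3 reg=3
step 3: T2 LOAD ⇒ load; ctr=3 reg=3
step 4: T2 CAS ⇒ ok; ctr=4 reg=3
step 5: T0 CAS ⇒ retry; ctr=4 reg=3
step 6: T0 LOAD ⇒ load; ctr=4 reg=4
step 7: T0 CAS ⇒ ok; ctr=5 reg=4
step 8: T1 CAS ⇒ retry; ctr=5 reg=3
step 9: T0 LOAD ⇒ load; ctr=5 reg=5
step 10: T0 CAS ⇒ ok; ctr=6 reg=5
step 11: T1 LOAD ⇒ load; ctr=6 reg=6
step 12: T1 CAS ⇒ ok; ctr=7 reg=6
step 13: T1 LOAD ⇒ load; ctr=7 reg=7
step 14: T0 LOAD ⇒ load; ctr=7 reg=7
step 15: T1 CAS ⇒ ok; ctr=8 reg=7
step 16: T0 CAS ⇒ retry; ctr=8 reg=7

A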